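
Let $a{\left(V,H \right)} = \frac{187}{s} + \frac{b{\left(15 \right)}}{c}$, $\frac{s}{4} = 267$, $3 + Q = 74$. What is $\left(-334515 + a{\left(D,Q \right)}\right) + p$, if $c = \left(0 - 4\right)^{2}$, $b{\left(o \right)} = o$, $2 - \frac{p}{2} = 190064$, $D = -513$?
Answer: $- \frac{3052933055}{4272} \approx -7.1464 \cdot 10^{5}$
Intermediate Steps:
$p = -380124$ ($p = 4 - 380128 = -380124$)
$Q = 71$ ($Q = -3 + 74 = 71$)
$s = 1068$ ($s = 4 \cdot 267 = 1068$)
$c = 16$ ($c = \left(-4\right)^{2} = 16$)
$a{\left(V,H \right)} = \frac{4753}{4272}$ ($a{\left(V,H \right)} = \frac{187}{1068} + \frac{15}{16} = \frac{4753}{4272}$)
$\left(-334515 + a{\left(D,Q \right)}\right) + p = \left(-334515 + \frac{4753}{4272}\right) - 380124 = - \frac{1429043327}{4272} - 380124 = - \frac{3052933055}{4272}$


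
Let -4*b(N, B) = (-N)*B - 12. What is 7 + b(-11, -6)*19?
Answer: 755/2 ≈ 377.50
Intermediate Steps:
b(N, B) = 3 + B*N/4 (b(N, B) = -((-N)*B - 12)/4 = -(-B*N - 12)/4 = -(-12 - B*N)/4 = 3 + B*N/4)
7 + b(-11, -6)*19 = 7 + (3 + (1/4)*(-6)*(-11))*19 = 7 + (3 + 33/2)*19 = 7 + (39/2)*19 = 7 + 741/2 = 755/2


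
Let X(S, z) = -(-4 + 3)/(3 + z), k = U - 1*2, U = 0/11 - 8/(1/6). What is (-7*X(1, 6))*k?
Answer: 350/9 ≈ 38.889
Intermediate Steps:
U = -48 (U = 0*(1/11) - 8/⅙ = 0 - 8*6 = 0 - 48 = -48)
k = -50 (k = -48 - 1*2 = -48 - 2 = -50)
X(S, z) = 1/(3 + z) (X(S, z) = -(-1)/(3 + z) = 1/(3 + z))
(-7*X(1, 6))*k = -7/(3 + 6)*(-50) = -7/9*(-50) = 350/9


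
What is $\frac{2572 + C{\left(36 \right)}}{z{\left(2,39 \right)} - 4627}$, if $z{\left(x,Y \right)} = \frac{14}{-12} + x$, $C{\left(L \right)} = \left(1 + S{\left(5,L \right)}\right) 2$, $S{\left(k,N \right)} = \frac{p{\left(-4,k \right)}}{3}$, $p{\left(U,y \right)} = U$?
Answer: $- \frac{15428}{27757} \approx -0.55582$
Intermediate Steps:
$S{\left(k,N \right)} = - \frac{4}{3}$
$C{\left(L \right)} = - \frac{2}{3}$ ($C{\left(L \right)} = \left(1 - \frac{4}{3}\right) 2 = \left(- \frac{1}{3}\right) 2 = - \frac{2}{3}$)
$z{\left(x,Y \right)} = - \frac{7}{6} + x$ ($z{\left(x,Y \right)} = 14 \left(- \frac{1}{12}\right) + x = - \frac{7}{6} + x$)
$\frac{2572 + C{\left(36 \right)}}{z{\left(2,39 \right)} - 4627} = \frac{2572 - \frac{2}{3}}{\left(- \frac{7}{6} + 2\right) - 4627} = \frac{7714}{3 \left(\frac{5}{6} - 4627\right)} = \frac{7714}{3 \left(- \frac{27757}{6}\right)} = \frac{7714}{3} \left(- \frac{6}{27757}\right) = - \frac{15428}{27757}$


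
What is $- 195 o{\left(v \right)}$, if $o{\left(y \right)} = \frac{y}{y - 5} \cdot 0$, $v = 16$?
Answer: $0$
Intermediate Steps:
$o{\left(y \right)} = 0$ ($o{\left(y \right)} = \frac{y}{-5 + y} 0 = 0$)
$- 195 o{\left(v \right)} = \left(-195\right) 0 = 0$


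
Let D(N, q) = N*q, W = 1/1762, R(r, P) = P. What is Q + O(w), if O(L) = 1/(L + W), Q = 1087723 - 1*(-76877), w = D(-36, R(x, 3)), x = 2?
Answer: 221617555238/190295 ≈ 1.1646e+6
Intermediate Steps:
W = 1/1762 ≈ 0.00056754
w = -108 (w = -36*3 = -108)
Q = 1164600 (Q = 1087723 + 76877 = 1164600)
O(L) = 1/(1/1762 + L) (O(L) = 1/(L + 1/1762) = 1/(1/1762 + L))
Q + O(w) = 1164600 + 1762/(1 + 1762*(-108)) = 1164600 + 1762/(1 - 190296) = 1164600 + 1762/(-190295) = 1164600 + 1762*(-1/190295) = 1164600 - 1762/190295 = 221617555238/190295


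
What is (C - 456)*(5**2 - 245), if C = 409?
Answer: 10340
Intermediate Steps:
(C - 456)*(5**2 - 245) = (409 - 456)*(5**2 - 245) = -47*(25 - 245) = -47*(-220) = 10340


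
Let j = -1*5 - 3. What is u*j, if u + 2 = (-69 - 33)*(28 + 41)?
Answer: 56320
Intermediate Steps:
j = -8 (j = -5 - 3 = -8)
u = -7040 (u = -2 + (-69 - 33)*(28 + 41) = -2 - 102*69 = -2 - 7038 = -7040)
u*j = -7040*(-8) = 56320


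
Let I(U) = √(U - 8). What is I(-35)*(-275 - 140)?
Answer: -415*I*√43 ≈ -2721.3*I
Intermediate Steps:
I(U) = √(-8 + U)
I(-35)*(-275 - 140) = √(-8 - 35)*(-275 - 140) = √(-43)*(-415) = (I*√43)*(-415) = -415*I*√43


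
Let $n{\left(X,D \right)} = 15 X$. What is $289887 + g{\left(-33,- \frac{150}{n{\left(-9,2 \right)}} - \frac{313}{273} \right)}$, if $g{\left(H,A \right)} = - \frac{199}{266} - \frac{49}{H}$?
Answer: $\frac{2544634553}{8778} \approx 2.8989 \cdot 10^{5}$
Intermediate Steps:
$g{\left(H,A \right)} = - \frac{199}{266} - \frac{49}{H}$ ($g{\left(H,A \right)} = \left(-199\right) \frac{1}{266} - \frac{49}{H} = - \frac{199}{266} - \frac{49}{H}$)
$289887 + g{\left(-33,- \frac{150}{n{\left(-9,2 \right)}} - \frac{313}{273} \right)} = 289887 - \left(\frac{199}{266} + \frac{49}{-33}\right) = 289887 - - \frac{6467}{8778} = 289887 + \left(- \frac{199}{266} + \frac{49}{33}\right) = 289887 + \frac{6467}{8778} = \frac{2544634553}{8778}$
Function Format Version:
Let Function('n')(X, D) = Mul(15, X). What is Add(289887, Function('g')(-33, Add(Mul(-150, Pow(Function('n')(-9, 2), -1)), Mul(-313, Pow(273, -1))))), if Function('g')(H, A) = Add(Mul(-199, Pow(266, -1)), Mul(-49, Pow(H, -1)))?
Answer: Rational(2544634553, 8778) ≈ 2.8989e+5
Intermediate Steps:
Function('g')(H, A) = Add(Rational(-199, 266), Mul(-49, Pow(H, -1))) (Function('g')(H, A) = Add(Mul(-199, Rational(1, 266)), Mul(-49, Pow(H, -1))) = Add(Rational(-199, 266), Mul(-49, Pow(H, -1))))
Add(289887, Function('g')(-33, Add(Mul(-150, Pow(Function('n')(-9, 2), -1)), Mul(-313, Pow(273, -1))))) = Add(289887, Add(Rational(-199, 266), Mul(-49, Pow(-33, -1)))) = Add(289887, Add(Rational(-199, 266), Mul(-49, Rational(-1, 33)))) = Add(289887, Add(Rational(-199, 266), Rational(49, 33))) = Add(289887, Rational(6467, 8778)) = Rational(2544634553, 8778)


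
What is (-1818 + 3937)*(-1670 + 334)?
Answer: -2830984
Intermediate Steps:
(-1818 + 3937)*(-1670 + 334) = 2119*(-1336) = -2830984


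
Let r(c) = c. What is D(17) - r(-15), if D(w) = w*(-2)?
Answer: -19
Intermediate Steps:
D(w) = -2*w
D(17) - r(-15) = -2*17 - 1*(-15) = -34 + 15 = -19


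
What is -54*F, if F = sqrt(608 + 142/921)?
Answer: -18*sqrt(515861310)/307 ≈ -1331.7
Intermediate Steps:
F = sqrt(515861310)/921 (F = sqrt(608 + 142*(1/921)) = sqrt(608 + 142/921) = sqrt(560110/921) = sqrt(515861310)/921 ≈ 24.661)
-54*F = -18*sqrt(515861310)/307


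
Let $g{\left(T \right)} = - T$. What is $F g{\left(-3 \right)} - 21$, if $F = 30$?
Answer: $69$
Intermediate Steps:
$F g{\left(-3 \right)} - 21 = 30 \left(\left(-1\right) \left(-3\right)\right) - 21 = 30 \cdot 3 - 21 = 90 - 21 = 69$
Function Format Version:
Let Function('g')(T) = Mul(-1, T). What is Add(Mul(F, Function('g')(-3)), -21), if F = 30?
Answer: 69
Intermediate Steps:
Add(Mul(F, Function('g')(-3)), -21) = Add(Mul(30, Mul(-1, -3)), -21) = Add(Mul(30, 3), -21) = Add(90, -21) = 69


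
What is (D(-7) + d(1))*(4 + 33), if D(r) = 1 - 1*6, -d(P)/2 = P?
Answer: -259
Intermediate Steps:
d(P) = -2*P
D(r) = -5 (D(r) = 1 - 6 = -5)
(D(-7) + d(1))*(4 + 33) = (-5 - 2*1)*(4 + 33) = (-5 - 2)*37 = -7*37 = -259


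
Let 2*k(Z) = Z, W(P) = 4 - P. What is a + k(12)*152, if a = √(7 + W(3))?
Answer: 912 + 2*√2 ≈ 914.83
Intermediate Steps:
k(Z) = Z/2
a = 2*√2 (a = √(7 + (4 - 1*3)) = √(7 + (4 - 3)) = √(7 + 1) = √8 = 2*√2 ≈ 2.8284)
a + k(12)*152 = 2*√2 + ((½)*12)*152 = 2*√2 + 6*152 = 2*√2 + 912 = 912 + 2*√2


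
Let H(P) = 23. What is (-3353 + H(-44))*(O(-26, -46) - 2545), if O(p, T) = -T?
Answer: 8321670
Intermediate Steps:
(-3353 + H(-44))*(O(-26, -46) - 2545) = (-3353 + 23)*(-1*(-46) - 2545) = -3330*(46 - 2545) = -3330*(-2499) = 8321670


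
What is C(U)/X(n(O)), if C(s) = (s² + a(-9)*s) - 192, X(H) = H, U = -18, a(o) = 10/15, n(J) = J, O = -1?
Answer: -120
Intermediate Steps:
a(o) = ⅔ (a(o) = 10*(1/15) = ⅔)
C(s) = -192 + s² + 2*s/3 (C(s) = (s² + 2*s/3) - 192 = -192 + s² + 2*s/3)
C(U)/X(n(O)) = (-192 + (-18)² + (⅔)*(-18))/(-1) = (-192 + 324 - 12)*(-1) = 120*(-1) = -120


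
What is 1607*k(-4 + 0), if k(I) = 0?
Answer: 0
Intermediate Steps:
1607*k(-4 + 0) = 1607*0 = 0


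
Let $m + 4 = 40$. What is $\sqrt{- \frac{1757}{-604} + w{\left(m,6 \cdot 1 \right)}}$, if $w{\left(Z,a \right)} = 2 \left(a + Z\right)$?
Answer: $\frac{\sqrt{7926443}}{302} \approx 9.3225$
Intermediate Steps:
$m = 36$ ($m = -4 + 40 = 36$)
$w{\left(Z,a \right)} = 2 Z + 2 a$ ($w{\left(Z,a \right)} = 2 \left(Z + a\right) = 2 Z + 2 a$)
$\sqrt{- \frac{1757}{-604} + w{\left(m,6 \cdot 1 \right)}} = \sqrt{- \frac{1757}{-604} + \left(2 \cdot 36 + 2 \cdot 6 \cdot 1\right)} = \sqrt{\left(-1757\right) \left(- \frac{1}{604}\right) + \left(72 + 2 \cdot 6\right)} = \sqrt{\frac{1757}{604} + \left(72 + 12\right)} = \sqrt{\frac{1757}{604} + 84} = \sqrt{\frac{52493}{604}} = \frac{\sqrt{7926443}}{302}$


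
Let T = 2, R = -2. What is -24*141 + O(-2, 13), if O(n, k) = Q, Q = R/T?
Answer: -3385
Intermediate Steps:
Q = -1 (Q = -2/2 = -2*½ = -1)
O(n, k) = -1
-24*141 + O(-2, 13) = -24*141 - 1 = -3384 - 1 = -3385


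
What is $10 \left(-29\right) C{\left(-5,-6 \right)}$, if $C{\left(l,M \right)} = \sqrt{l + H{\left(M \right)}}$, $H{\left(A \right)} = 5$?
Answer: $0$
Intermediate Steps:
$C{\left(l,M \right)} = \sqrt{5 + l}$ ($C{\left(l,M \right)} = \sqrt{l + 5} = \sqrt{5 + l}$)
$10 \left(-29\right) C{\left(-5,-6 \right)} = 10 \left(-29\right) \sqrt{5 - 5} = - 290 \sqrt{0} = \left(-290\right) 0 = 0$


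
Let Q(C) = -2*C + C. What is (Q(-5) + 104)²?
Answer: 11881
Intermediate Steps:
Q(C) = -C
(Q(-5) + 104)² = (-1*(-5) + 104)² = (5 + 104)² = 109² = 11881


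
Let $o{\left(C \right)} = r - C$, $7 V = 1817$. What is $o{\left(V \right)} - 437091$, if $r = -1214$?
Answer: $- \frac{3069952}{7} \approx -4.3856 \cdot 10^{5}$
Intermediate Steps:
$V = \frac{1817}{7}$ ($V = \frac{1}{7} \cdot 1817 = \frac{1817}{7} \approx 259.57$)
$o{\left(C \right)} = -1214 - C$
$o{\left(V \right)} - 437091 = \left(-1214 - \frac{1817}{7}\right) - 437091 = - \frac{10315}{7} - 437091 = - \frac{3069952}{7}$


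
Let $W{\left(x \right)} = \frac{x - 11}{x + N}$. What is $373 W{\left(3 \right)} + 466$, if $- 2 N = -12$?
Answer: $\frac{1210}{9} \approx 134.44$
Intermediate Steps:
$N = 6$ ($N = \left(- \frac{1}{2}\right) \left(-12\right) = 6$)
$W{\left(x \right)} = \frac{-11 + x}{6 + x}$ ($W{\left(x \right)} = \frac{x - 11}{x + 6} = \frac{-11 + x}{6 + x}$)
$373 W{\left(3 \right)} + 466 = 373 \frac{-11 + 3}{6 + 3} + 466 = 373 \cdot \frac{1}{9} \left(-8\right) + 466 = 373 \left(- \frac{8}{9}\right) + 466 = - \frac{2984}{9} + 466 = \frac{1210}{9}$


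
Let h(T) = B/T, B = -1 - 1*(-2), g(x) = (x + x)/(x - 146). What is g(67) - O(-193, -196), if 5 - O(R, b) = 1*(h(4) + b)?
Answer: -63973/316 ≈ -202.45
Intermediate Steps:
g(x) = 2*x/(-146 + x) (g(x) = (2*x)/(-146 + x) = 2*x/(-146 + x))
B = 1 (B = -1 + 2 = 1)
h(T) = 1/T
O(R, b) = 19/4 - b (O(R, b) = 5 - (1/4 + b) = 5 - (¼ + b) = 5 + (-¼ - b) = 19/4 - b)
g(67) - O(-193, -196) = 2*67/(-146 + 67) - (19/4 - 1*(-196)) = 2*67/(-79) - (19/4 + 196) = 2*67*(-1/79) - 1*803/4 = -134/79 - 803/4 = -63973/316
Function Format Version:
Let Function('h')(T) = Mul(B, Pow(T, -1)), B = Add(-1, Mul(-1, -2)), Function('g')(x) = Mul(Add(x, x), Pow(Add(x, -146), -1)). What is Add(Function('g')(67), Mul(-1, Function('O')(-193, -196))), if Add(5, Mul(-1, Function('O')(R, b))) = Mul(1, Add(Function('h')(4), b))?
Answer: Rational(-63973, 316) ≈ -202.45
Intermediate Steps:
Function('g')(x) = Mul(2, x, Pow(Add(-146, x), -1)) (Function('g')(x) = Mul(Mul(2, x), Pow(Add(-146, x), -1)) = Mul(2, x, Pow(Add(-146, x), -1)))
B = 1 (B = Add(-1, 2) = 1)
Function('h')(T) = Pow(T, -1) (Function('h')(T) = Mul(1, Pow(T, -1)) = Pow(T, -1))
Function('O')(R, b) = Add(Rational(19, 4), Mul(-1, b)) (Function('O')(R, b) = Add(5, Mul(-1, Mul(1, Add(Pow(4, -1), b)))) = Add(5, Mul(-1, Mul(1, Add(Rational(1, 4), b)))) = Add(5, Mul(-1, Add(Rational(1, 4), b))) = Add(5, Add(Rational(-1, 4), Mul(-1, b))) = Add(Rational(19, 4), Mul(-1, b)))
Add(Function('g')(67), Mul(-1, Function('O')(-193, -196))) = Add(Mul(2, 67, Pow(Add(-146, 67), -1)), Mul(-1, Add(Rational(19, 4), Mul(-1, -196)))) = Add(Mul(2, 67, Pow(-79, -1)), Mul(-1, Add(Rational(19, 4), 196))) = Add(Mul(2, 67, Rational(-1, 79)), Mul(-1, Rational(803, 4))) = Add(Rational(-134, 79), Rational(-803, 4)) = Rational(-63973, 316)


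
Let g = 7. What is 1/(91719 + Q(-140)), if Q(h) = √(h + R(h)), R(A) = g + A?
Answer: 30573/2804125078 - I*√273/8412375234 ≈ 1.0903e-5 - 1.9641e-9*I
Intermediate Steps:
R(A) = 7 + A
Q(h) = √(7 + 2*h) (Q(h) = √(h + (7 + h)) = √(7 + 2*h))
1/(91719 + Q(-140)) = 1/(91719 + √(7 + 2*(-140))) = 1/(91719 + √(7 - 280)) = 1/(91719 + √(-273)) = 1/(91719 + I*√273)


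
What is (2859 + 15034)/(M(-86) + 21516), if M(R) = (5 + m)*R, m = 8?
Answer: 17893/20398 ≈ 0.87719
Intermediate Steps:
M(R) = 13*R (M(R) = (5 + 8)*R = 13*R)
(2859 + 15034)/(M(-86) + 21516) = (2859 + 15034)/(13*(-86) + 21516) = 17893/(-1118 + 21516) = 17893/20398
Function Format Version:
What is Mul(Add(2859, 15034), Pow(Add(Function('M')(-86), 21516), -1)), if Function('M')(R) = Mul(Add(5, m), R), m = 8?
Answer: Rational(17893, 20398) ≈ 0.87719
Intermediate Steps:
Function('M')(R) = Mul(13, R) (Function('M')(R) = Mul(Add(5, 8), R) = Mul(13, R))
Mul(Add(2859, 15034), Pow(Add(Function('M')(-86), 21516), -1)) = Mul(Add(2859, 15034), Pow(Add(Mul(13, -86), 21516), -1)) = Mul(17893, Pow(Add(-1118, 21516), -1)) = Mul(17893, Pow(20398, -1)) = Mul(17893, Rational(1, 20398)) = Rational(17893, 20398)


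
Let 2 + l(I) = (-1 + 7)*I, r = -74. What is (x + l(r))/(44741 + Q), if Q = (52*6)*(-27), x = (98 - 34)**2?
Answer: 3650/36317 ≈ 0.10050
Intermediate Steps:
l(I) = -2 + 6*I (l(I) = -2 + (-1 + 7)*I = -2 + 6*I)
x = 4096 (x = 64**2 = 4096)
Q = -8424 (Q = 312*(-27) = -8424)
(x + l(r))/(44741 + Q) = (4096 + (-2 + 6*(-74)))/(44741 - 8424) = (4096 + (-2 - 444))/36317 = (4096 - 446)*(1/36317) = 3650*(1/36317) = 3650/36317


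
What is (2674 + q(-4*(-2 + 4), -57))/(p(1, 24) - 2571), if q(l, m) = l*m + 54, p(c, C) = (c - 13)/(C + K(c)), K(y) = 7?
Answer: -98704/79713 ≈ -1.2382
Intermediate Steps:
p(c, C) = (-13 + c)/(7 + C) (p(c, C) = (c - 13)/(C + 7) = (-13 + c)/(7 + C))
q(l, m) = 54 + l*m
(2674 + q(-4*(-2 + 4), -57))/(p(1, 24) - 2571) = (2674 + (54 - 4*(-2 + 4)*(-57)))/((-13 + 1)/(7 + 24) - 2571) = (2674 + (54 - 4*2*(-57)))/(-12/31 - 2571) = (2674 + (54 - 8*(-57)))/((1/31)*(-12) - 2571) = (2674 + (54 + 456))/(-12/31 - 2571) = (2674 + 510)/(-79713/31) = 3184*(-31/79713) = -98704/79713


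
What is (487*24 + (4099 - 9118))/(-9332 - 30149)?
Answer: -513/3037 ≈ -0.16892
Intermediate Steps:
(487*24 + (4099 - 9118))/(-9332 - 30149) = (11688 - 5019)/(-39481) = 6669*(-1/39481) = -513/3037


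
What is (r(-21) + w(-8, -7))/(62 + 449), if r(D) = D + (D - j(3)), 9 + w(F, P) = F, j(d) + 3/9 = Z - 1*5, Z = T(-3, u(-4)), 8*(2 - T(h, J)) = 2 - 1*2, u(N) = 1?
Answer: -167/1533 ≈ -0.10894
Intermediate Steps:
T(h, J) = 2 (T(h, J) = 2 - (2 - 1*2)/8 = 2 - (2 - 2)/8 = 2 - ⅛*0 = 2 + 0 = 2)
Z = 2
j(d) = -10/3 (j(d) = -⅓ + (2 - 1*5) = -⅓ + (2 - 5) = -⅓ - 3 = -10/3)
w(F, P) = -9 + F
r(D) = 10/3 + 2*D (r(D) = D + (D - 1*(-10/3)) = D + (D + 10/3) = D + (10/3 + D) = 10/3 + 2*D)
(r(-21) + w(-8, -7))/(62 + 449) = ((10/3 + 2*(-21)) + (-9 - 8))/(62 + 449) = ((10/3 - 42) - 17)/511 = (-116/3 - 17)*(1/511) = -167/3*1/511 = -167/1533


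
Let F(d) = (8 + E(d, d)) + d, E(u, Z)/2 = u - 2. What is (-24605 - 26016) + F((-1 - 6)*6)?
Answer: -50743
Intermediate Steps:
E(u, Z) = -4 + 2*u (E(u, Z) = 2*(u - 2) = 2*(-2 + u) = -4 + 2*u)
F(d) = 4 + 3*d (F(d) = (8 + (-4 + 2*d)) + d = (4 + 2*d) + d = 4 + 3*d)
(-24605 - 26016) + F((-1 - 6)*6) = (-24605 - 26016) + (4 + 3*((-1 - 6)*6)) = -50621 + (4 + 3*(-7*6)) = -50621 + (4 + 3*(-42)) = -50621 + (4 - 126) = -50621 - 122 = -50743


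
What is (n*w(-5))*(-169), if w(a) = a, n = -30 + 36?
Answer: 5070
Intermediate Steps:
n = 6
(n*w(-5))*(-169) = (6*(-5))*(-169) = -30*(-169) = 5070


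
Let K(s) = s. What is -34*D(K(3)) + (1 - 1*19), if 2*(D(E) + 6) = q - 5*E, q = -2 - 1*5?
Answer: 560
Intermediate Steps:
q = -7 (q = -2 - 5 = -7)
D(E) = -19/2 - 5*E/2 (D(E) = -6 + (-7 - 5*E)/2 = -6 + (-7/2 - 5*E/2) = -19/2 - 5*E/2)
-34*D(K(3)) + (1 - 1*19) = -34*(-19/2 - 5/2*3) + (1 - 1*19) = -34*(-19/2 - 15/2) + (1 - 19) = -34*(-17) - 18 = 578 - 18 = 560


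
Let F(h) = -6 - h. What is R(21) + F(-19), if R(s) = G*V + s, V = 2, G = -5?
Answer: 24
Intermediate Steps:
R(s) = -10 + s (R(s) = -5*2 + s = -10 + s)
R(21) + F(-19) = (-10 + 21) + (-6 - 1*(-19)) = 11 + (-6 + 19) = 11 + 13 = 24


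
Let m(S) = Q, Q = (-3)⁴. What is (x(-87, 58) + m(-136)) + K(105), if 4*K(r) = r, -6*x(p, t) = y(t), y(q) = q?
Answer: 1171/12 ≈ 97.583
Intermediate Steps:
x(p, t) = -t/6
Q = 81
K(r) = r/4
m(S) = 81
(x(-87, 58) + m(-136)) + K(105) = (-⅙*58 + 81) + (¼)*105 = (-29/3 + 81) + 105/4 = 214/3 + 105/4 = 1171/12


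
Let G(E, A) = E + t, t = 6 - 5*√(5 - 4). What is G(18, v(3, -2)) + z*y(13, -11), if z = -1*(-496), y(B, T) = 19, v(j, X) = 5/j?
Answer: 9443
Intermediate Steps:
z = 496
t = 1 (t = 6 - 5*√1 = 6 - 5*1 = 6 - 5 = 1)
G(E, A) = 1 + E (G(E, A) = E + 1 = 1 + E)
G(18, v(3, -2)) + z*y(13, -11) = (1 + 18) + 496*19 = 19 + 9424 = 9443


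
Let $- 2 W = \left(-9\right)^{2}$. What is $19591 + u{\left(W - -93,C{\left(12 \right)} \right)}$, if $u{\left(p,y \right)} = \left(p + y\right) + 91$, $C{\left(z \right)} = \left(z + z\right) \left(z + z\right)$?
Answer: $\frac{40621}{2} \approx 20311.0$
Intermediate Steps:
$W = - \frac{81}{2}$ ($W = - \frac{\left(-9\right)^{2}}{2} = \left(- \frac{1}{2}\right) 81 = - \frac{81}{2} \approx -40.5$)
$C{\left(z \right)} = 4 z^{2}$ ($C{\left(z \right)} = 2 z 2 z = 4 z^{2}$)
$u{\left(p,y \right)} = 91 + p + y$
$19591 + u{\left(W - -93,C{\left(12 \right)} \right)} = 19591 + \left(91 - - \frac{105}{2} + 4 \cdot 12^{2}\right) = 19591 + \left(91 + \left(- \frac{81}{2} + 93\right) + 4 \cdot 144\right) = 19591 + \left(91 + \frac{105}{2} + 576\right) = 19591 + \frac{1439}{2} = \frac{40621}{2}$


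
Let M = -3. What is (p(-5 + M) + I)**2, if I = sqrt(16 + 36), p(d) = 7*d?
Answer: 3188 - 224*sqrt(13) ≈ 2380.4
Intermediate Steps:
I = 2*sqrt(13) (I = sqrt(52) = 2*sqrt(13) ≈ 7.2111)
(p(-5 + M) + I)**2 = (7*(-5 - 3) + 2*sqrt(13))**2 = (7*(-8) + 2*sqrt(13))**2 = (-56 + 2*sqrt(13))**2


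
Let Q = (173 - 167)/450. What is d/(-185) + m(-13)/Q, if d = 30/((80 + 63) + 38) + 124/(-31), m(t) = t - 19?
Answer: -80363306/33485 ≈ -2400.0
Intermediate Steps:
m(t) = -19 + t
Q = 1/75 (Q = 6*(1/450) = 1/75 ≈ 0.013333)
d = -694/181 (d = 30/(143 + 38) + 124*(-1/31) = 30/181 - 4 = -694/181 ≈ -3.8343)
d/(-185) + m(-13)/Q = -694/181/(-185) + (-19 - 13)/(1/75) = -694/181*(-1/185) - 32*75 = 694/33485 - 2400 = -80363306/33485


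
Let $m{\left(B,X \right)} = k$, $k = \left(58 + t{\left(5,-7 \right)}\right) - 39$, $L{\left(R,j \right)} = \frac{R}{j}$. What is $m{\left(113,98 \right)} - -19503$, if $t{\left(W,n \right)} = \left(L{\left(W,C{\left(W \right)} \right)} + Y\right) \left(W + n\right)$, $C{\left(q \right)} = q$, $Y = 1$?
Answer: $19518$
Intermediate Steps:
$t{\left(W,n \right)} = 2 W + 2 n$ ($t{\left(W,n \right)} = \left(\frac{W}{W} + 1\right) \left(W + n\right) = \left(1 + 1\right) \left(W + n\right) = 2 \left(W + n\right) = 2 W + 2 n$)
$k = 15$ ($k = \left(58 + \left(2 \cdot 5 + 2 \left(-7\right)\right)\right) - 39 = \left(58 + \left(10 - 14\right)\right) - 39 = \left(58 - 4\right) - 39 = 54 - 39 = 15$)
$m{\left(B,X \right)} = 15$
$m{\left(113,98 \right)} - -19503 = 15 - -19503 = 15 + 19503 = 19518$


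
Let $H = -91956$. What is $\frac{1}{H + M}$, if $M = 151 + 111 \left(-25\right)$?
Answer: $- \frac{1}{94580} \approx -1.0573 \cdot 10^{-5}$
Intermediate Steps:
$M = -2624$ ($M = 151 - 2775 = -2624$)
$\frac{1}{H + M} = \frac{1}{-91956 - 2624} = \frac{1}{-94580} = - \frac{1}{94580}$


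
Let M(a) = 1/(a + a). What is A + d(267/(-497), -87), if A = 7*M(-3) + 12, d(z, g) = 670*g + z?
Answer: -173790077/2982 ≈ -58280.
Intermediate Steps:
M(a) = 1/(2*a)
d(z, g) = z + 670*g
A = 65/6 (A = 7*((1/2)/(-3)) + 12 = 7*((1/2)*(-1/3)) + 12 = 7*(-1/6) + 12 = -7/6 + 12 = 65/6 ≈ 10.833)
A + d(267/(-497), -87) = 65/6 + (267/(-497) + 670*(-87)) = 65/6 + (267*(-1/497) - 58290) = 65/6 + (-267/497 - 58290) = 65/6 - 28970397/497 = -173790077/2982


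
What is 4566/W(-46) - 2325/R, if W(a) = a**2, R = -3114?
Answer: 797426/274551 ≈ 2.9045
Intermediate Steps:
4566/W(-46) - 2325/R = 4566/((-46)**2) - 2325/(-3114) = 4566/2116 - 2325*(-1/3114) = 4566*(1/2116) + 775/1038 = 2283/1058 + 775/1038 = 797426/274551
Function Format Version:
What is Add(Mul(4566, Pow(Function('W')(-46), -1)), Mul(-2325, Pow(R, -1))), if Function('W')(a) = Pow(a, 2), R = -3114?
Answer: Rational(797426, 274551) ≈ 2.9045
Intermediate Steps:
Add(Mul(4566, Pow(Function('W')(-46), -1)), Mul(-2325, Pow(R, -1))) = Add(Mul(4566, Pow(Pow(-46, 2), -1)), Mul(-2325, Pow(-3114, -1))) = Add(Mul(4566, Pow(2116, -1)), Mul(-2325, Rational(-1, 3114))) = Add(Mul(4566, Rational(1, 2116)), Rational(775, 1038)) = Add(Rational(2283, 1058), Rational(775, 1038)) = Rational(797426, 274551)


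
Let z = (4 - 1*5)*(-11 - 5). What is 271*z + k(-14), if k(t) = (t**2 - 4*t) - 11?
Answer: 4577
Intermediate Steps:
k(t) = -11 + t**2 - 4*t
z = 16 (z = (4 - 5)*(-16) = -1*(-16) = 16)
271*z + k(-14) = 271*16 + (-11 + (-14)**2 - 4*(-14)) = 4336 + (-11 + 196 + 56) = 4336 + 241 = 4577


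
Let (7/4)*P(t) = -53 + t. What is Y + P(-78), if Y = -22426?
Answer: -157506/7 ≈ -22501.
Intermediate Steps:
P(t) = -212/7 + 4*t/7 (P(t) = 4*(-53 + t)/7 = -212/7 + 4*t/7)
Y + P(-78) = -22426 + (-212/7 + (4/7)*(-78)) = -22426 + (-212/7 - 312/7) = -22426 - 524/7 = -157506/7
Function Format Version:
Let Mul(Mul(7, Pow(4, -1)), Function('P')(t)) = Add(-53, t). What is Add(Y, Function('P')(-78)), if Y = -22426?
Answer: Rational(-157506, 7) ≈ -22501.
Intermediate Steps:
Function('P')(t) = Add(Rational(-212, 7), Mul(Rational(4, 7), t)) (Function('P')(t) = Mul(Rational(4, 7), Add(-53, t)) = Add(Rational(-212, 7), Mul(Rational(4, 7), t)))
Add(Y, Function('P')(-78)) = Add(-22426, Add(Rational(-212, 7), Mul(Rational(4, 7), -78))) = Add(-22426, Add(Rational(-212, 7), Rational(-312, 7))) = Add(-22426, Rational(-524, 7)) = Rational(-157506, 7)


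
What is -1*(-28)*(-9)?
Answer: -252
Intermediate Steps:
-1*(-28)*(-9) = 28*(-9) = -252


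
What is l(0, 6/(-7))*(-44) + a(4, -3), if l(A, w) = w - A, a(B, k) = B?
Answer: 292/7 ≈ 41.714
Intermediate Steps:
l(0, 6/(-7))*(-44) + a(4, -3) = (6/(-7) - 1*0)*(-44) + 4 = (6*(-1/7) + 0)*(-44) + 4 = (-6/7 + 0)*(-44) + 4 = -6/7*(-44) + 4 = 264/7 + 4 = 292/7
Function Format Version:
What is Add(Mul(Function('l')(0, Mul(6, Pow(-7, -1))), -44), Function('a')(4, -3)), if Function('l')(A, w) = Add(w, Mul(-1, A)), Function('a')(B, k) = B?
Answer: Rational(292, 7) ≈ 41.714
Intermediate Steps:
Add(Mul(Function('l')(0, Mul(6, Pow(-7, -1))), -44), Function('a')(4, -3)) = Add(Mul(Add(Mul(6, Pow(-7, -1)), Mul(-1, 0)), -44), 4) = Add(Mul(Add(Mul(6, Rational(-1, 7)), 0), -44), 4) = Add(Mul(Add(Rational(-6, 7), 0), -44), 4) = Add(Mul(Rational(-6, 7), -44), 4) = Add(Rational(264, 7), 4) = Rational(292, 7)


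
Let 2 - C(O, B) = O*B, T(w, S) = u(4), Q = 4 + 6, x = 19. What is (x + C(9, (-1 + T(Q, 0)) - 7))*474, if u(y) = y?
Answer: 27018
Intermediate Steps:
Q = 10
T(w, S) = 4
C(O, B) = 2 - B*O (C(O, B) = 2 - O*B = 2 - B*O)
(x + C(9, (-1 + T(Q, 0)) - 7))*474 = (19 + (2 - 1*((-1 + 4) - 7)*9))*474 = (19 + (2 - 1*(3 - 7)*9))*474 = (19 + (2 - 1*(-4)*9))*474 = (19 + (2 + 36))*474 = (19 + 38)*474 = 57*474 = 27018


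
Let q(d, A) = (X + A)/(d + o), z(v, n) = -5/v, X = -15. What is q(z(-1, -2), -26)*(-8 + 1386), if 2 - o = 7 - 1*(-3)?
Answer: 56498/3 ≈ 18833.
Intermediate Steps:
o = -8 (o = 2 - (7 - 1*(-3)) = 2 - (7 + 3) = 2 - 1*10 = 2 - 10 = -8)
q(d, A) = (-15 + A)/(-8 + d) (q(d, A) = (-15 + A)/(d - 8) = (-15 + A)/(-8 + d))
q(z(-1, -2), -26)*(-8 + 1386) = ((-15 - 26)/(-8 - 5/(-1)))*(-8 + 1386) = (-41/(-8 - 5*(-1)))*1378 = (-41/(-8 + 5))*1378 = (-41/(-3))*1378 = -1/3*(-41)*1378 = (41/3)*1378 = 56498/3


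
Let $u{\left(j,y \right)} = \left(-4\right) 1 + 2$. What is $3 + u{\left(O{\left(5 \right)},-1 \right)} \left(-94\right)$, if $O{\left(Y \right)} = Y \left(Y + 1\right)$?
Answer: $191$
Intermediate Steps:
$O{\left(Y \right)} = Y \left(1 + Y\right)$
$u{\left(j,y \right)} = -2$ ($u{\left(j,y \right)} = -4 + 2 = -2$)
$3 + u{\left(O{\left(5 \right)},-1 \right)} \left(-94\right) = 3 - -188 = 3 + 188 = 191$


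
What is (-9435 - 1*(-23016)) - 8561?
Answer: 5020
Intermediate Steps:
(-9435 - 1*(-23016)) - 8561 = (-9435 + 23016) - 8561 = 13581 - 8561 = 5020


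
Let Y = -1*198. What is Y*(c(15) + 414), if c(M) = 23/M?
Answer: -411378/5 ≈ -82276.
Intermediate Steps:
Y = -198
Y*(c(15) + 414) = -198*(23/15 + 414) = -198*6233/15 = -411378/5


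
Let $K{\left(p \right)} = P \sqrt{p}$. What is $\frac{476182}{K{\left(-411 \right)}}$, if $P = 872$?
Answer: $- \frac{238091 i \sqrt{411}}{179196} \approx - 26.936 i$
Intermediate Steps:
$K{\left(p \right)} = 872 \sqrt{p}$
$\frac{476182}{K{\left(-411 \right)}} = \frac{476182}{872 \sqrt{-411}} = \frac{476182}{872 i \sqrt{411}} = 476182 \left(- \frac{i \sqrt{411}}{358392}\right) = - \frac{238091 i \sqrt{411}}{179196}$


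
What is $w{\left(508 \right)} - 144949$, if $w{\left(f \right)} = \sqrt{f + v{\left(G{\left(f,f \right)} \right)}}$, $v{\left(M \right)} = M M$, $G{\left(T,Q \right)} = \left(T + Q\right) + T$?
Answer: $-144949 + 2 \sqrt{580771} \approx -1.4342 \cdot 10^{5}$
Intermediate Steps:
$G{\left(T,Q \right)} = Q + 2 T$ ($G{\left(T,Q \right)} = \left(Q + T\right) + T = Q + 2 T$)
$v{\left(M \right)} = M^{2}$
$w{\left(f \right)} = \sqrt{f + 9 f^{2}}$ ($w{\left(f \right)} = \sqrt{f + \left(f + 2 f\right)^{2}} = \sqrt{f + \left(3 f\right)^{2}} = \sqrt{f + 9 f^{2}}$)
$w{\left(508 \right)} - 144949 = \sqrt{508 \left(1 + 9 \cdot 508\right)} - 144949 = \sqrt{508 \left(1 + 4572\right)} - 144949 = \sqrt{508 \cdot 4573} - 144949 = \sqrt{2323084} - 144949 = 2 \sqrt{580771} - 144949 = -144949 + 2 \sqrt{580771}$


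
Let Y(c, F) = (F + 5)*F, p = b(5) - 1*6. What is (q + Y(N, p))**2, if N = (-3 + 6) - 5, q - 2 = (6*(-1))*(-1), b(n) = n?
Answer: 16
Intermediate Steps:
p = -1 (p = 5 - 1*6 = 5 - 6 = -1)
q = 8 (q = 2 + (6*(-1))*(-1) = 2 - 6*(-1) = 2 + 6 = 8)
N = -2 (N = 3 - 5 = -2)
Y(c, F) = F*(5 + F) (Y(c, F) = (5 + F)*F = F*(5 + F))
(q + Y(N, p))**2 = (8 - (5 - 1))**2 = (8 - 1*4)**2 = (8 - 4)**2 = 4**2 = 16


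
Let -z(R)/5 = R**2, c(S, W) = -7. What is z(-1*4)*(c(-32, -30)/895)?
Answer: 112/179 ≈ 0.62570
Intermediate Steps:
z(R) = -5*R**2
z(-1*4)*(c(-32, -30)/895) = (-5*(-1*4)**2)*(-7/895) = (-5*(-4)**2)*(-7*1/895) = -5*16*(-7/895) = -80*(-7/895) = 112/179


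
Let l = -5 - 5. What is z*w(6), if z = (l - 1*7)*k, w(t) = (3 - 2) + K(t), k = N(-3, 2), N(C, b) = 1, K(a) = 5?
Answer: -102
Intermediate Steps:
l = -10
k = 1
w(t) = 6 (w(t) = (3 - 2) + 5 = 1 + 5 = 6)
z = -17 (z = (-10 - 1*7)*1 = (-10 - 7)*1 = -17*1 = -17)
z*w(6) = -17*6 = -102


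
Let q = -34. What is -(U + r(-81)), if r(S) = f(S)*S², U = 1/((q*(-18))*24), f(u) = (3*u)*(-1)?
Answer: -23417416225/14688 ≈ -1.5943e+6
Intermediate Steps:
f(u) = -3*u
U = 1/14688 (U = 1/(-34*(-18)*24) = 1/(612*24) = 1/14688 ≈ 6.8083e-5)
r(S) = -3*S³ (r(S) = (-3*S)*S² = -3*S³)
-(U + r(-81)) = -(1/14688 - 3*(-81)³) = -(1/14688 - 3*(-531441)) = -(1/14688 + 1594323) = -1*23417416225/14688 = -23417416225/14688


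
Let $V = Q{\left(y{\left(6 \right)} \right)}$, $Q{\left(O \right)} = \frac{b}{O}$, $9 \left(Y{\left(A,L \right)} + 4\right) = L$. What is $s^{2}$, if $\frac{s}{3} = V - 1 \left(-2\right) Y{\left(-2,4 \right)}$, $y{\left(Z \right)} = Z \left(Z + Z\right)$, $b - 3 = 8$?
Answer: $\frac{27889}{64} \approx 435.77$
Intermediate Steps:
$Y{\left(A,L \right)} = -4 + \frac{L}{9}$
$b = 11$ ($b = 3 + 8 = 11$)
$y{\left(Z \right)} = 2 Z^{2}$ ($y{\left(Z \right)} = Z 2 Z = 2 Z^{2}$)
$Q{\left(O \right)} = \frac{11}{O}$
$V = \frac{11}{72}$ ($V = \frac{11}{2 \cdot 6^{2}} = \frac{11}{2 \cdot 36} = \frac{11}{72} \approx 0.15278$)
$s = - \frac{167}{8}$ ($s = 3 \left(\frac{11}{72} - 1 \left(-2\right) \left(-4 + \frac{1}{9} \cdot 4\right)\right) = 3 \left(\frac{11}{72} - - 2 \left(-4 + \frac{4}{9}\right)\right) = 3 \left(\frac{11}{72} - \left(-2\right) \left(- \frac{32}{9}\right)\right) = 3 \left(\frac{11}{72} - \frac{64}{9}\right) = 3 \left(- \frac{167}{24}\right) = - \frac{167}{8} \approx -20.875$)
$s^{2} = \left(- \frac{167}{8}\right)^{2} = \frac{27889}{64}$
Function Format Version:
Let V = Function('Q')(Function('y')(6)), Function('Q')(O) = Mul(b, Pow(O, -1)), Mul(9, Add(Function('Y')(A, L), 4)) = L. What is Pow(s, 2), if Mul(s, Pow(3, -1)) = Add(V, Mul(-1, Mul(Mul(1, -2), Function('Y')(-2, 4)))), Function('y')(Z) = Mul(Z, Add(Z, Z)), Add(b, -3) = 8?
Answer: Rational(27889, 64) ≈ 435.77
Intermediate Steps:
Function('Y')(A, L) = Add(-4, Mul(Rational(1, 9), L))
b = 11 (b = Add(3, 8) = 11)
Function('y')(Z) = Mul(2, Pow(Z, 2)) (Function('y')(Z) = Mul(Z, Mul(2, Z)) = Mul(2, Pow(Z, 2)))
Function('Q')(O) = Mul(11, Pow(O, -1))
V = Rational(11, 72) (V = Mul(11, Pow(Mul(2, Pow(6, 2)), -1)) = Mul(11, Pow(Mul(2, 36), -1)) = Mul(11, Pow(72, -1)) = Mul(11, Rational(1, 72)) = Rational(11, 72) ≈ 0.15278)
s = Rational(-167, 8) (s = Mul(3, Add(Rational(11, 72), Mul(-1, Mul(Mul(1, -2), Add(-4, Mul(Rational(1, 9), 4)))))) = Mul(3, Add(Rational(11, 72), Mul(-1, Mul(-2, Add(-4, Rational(4, 9)))))) = Mul(3, Add(Rational(11, 72), Mul(-1, Mul(-2, Rational(-32, 9))))) = Mul(3, Add(Rational(11, 72), Mul(-1, Rational(64, 9)))) = Mul(3, Add(Rational(11, 72), Rational(-64, 9))) = Mul(3, Rational(-167, 24)) = Rational(-167, 8) ≈ -20.875)
Pow(s, 2) = Pow(Rational(-167, 8), 2) = Rational(27889, 64)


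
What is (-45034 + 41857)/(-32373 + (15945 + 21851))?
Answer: -3177/5423 ≈ -0.58584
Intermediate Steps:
(-45034 + 41857)/(-32373 + (15945 + 21851)) = -3177/(-32373 + 37796) = -3177/5423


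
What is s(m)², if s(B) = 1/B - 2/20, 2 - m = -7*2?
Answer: 9/6400 ≈ 0.0014063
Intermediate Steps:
m = 16 (m = 2 - (-7)*2 = 2 - 1*(-14) = 2 + 14 = 16)
s(B) = -⅒ + 1/B (s(B) = 1/B - 2*1/20 = 1/B - ⅒ = -⅒ + 1/B)
s(m)² = ((⅒)*(10 - 1*16)/16)² = ((⅒)*(1/16)*(10 - 16))² = ((⅒)*(1/16)*(-6))² = (-3/80)² = 9/6400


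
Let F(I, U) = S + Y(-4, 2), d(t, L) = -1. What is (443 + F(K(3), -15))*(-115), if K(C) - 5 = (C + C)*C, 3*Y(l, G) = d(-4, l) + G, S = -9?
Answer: -149845/3 ≈ -49948.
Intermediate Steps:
Y(l, G) = -1/3 + G/3 (Y(l, G) = (-1 + G)/3 = -1/3 + G/3)
K(C) = 5 + 2*C**2 (K(C) = 5 + (C + C)*C = 5 + (2*C)*C = 5 + 2*C**2)
F(I, U) = -26/3 (F(I, U) = -9 + (-1/3 + (1/3)*2) = -9 + (-1/3 + 2/3) = -9 + 1/3 = -26/3)
(443 + F(K(3), -15))*(-115) = (443 - 26/3)*(-115) = (1303/3)*(-115) = -149845/3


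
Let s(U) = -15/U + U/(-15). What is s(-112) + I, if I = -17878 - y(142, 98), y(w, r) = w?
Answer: -30260831/1680 ≈ -18012.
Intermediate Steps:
s(U) = -15/U - U/15 (s(U) = -15/U + U*(-1/15) = -15/U - U/15)
I = -18020 (I = -17878 - 1*142 = -17878 - 142 = -18020)
s(-112) + I = (-15/(-112) - 1/15*(-112)) - 18020 = (-15*(-1/112) + 112/15) - 18020 = (15/112 + 112/15) - 18020 = 12769/1680 - 18020 = -30260831/1680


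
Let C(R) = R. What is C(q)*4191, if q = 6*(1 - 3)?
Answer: -50292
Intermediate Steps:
q = -12 (q = 6*(-2) = -12)
C(q)*4191 = -12*4191 = -50292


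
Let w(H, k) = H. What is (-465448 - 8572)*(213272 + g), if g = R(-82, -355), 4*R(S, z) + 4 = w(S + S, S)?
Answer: -101075284600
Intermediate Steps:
R(S, z) = -1 + S/2 (R(S, z) = -1 + (S + S)/4 = -1 + (2*S)/4 = -1 + S/2)
g = -42 (g = -1 + (½)*(-82) = -1 - 41 = -42)
(-465448 - 8572)*(213272 + g) = (-465448 - 8572)*(213272 - 42) = -474020*213230 = -101075284600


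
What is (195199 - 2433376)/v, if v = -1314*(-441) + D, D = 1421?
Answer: -2238177/580895 ≈ -3.8530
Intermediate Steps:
v = 580895 (v = -1314*(-441) + 1421 = 579474 + 1421 = 580895)
(195199 - 2433376)/v = (195199 - 2433376)/580895 = -2238177*1/580895 = -2238177/580895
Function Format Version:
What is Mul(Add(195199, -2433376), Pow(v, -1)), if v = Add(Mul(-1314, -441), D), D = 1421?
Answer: Rational(-2238177, 580895) ≈ -3.8530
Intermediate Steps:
v = 580895 (v = Add(Mul(-1314, -441), 1421) = Add(579474, 1421) = 580895)
Mul(Add(195199, -2433376), Pow(v, -1)) = Mul(Add(195199, -2433376), Pow(580895, -1)) = Mul(-2238177, Rational(1, 580895)) = Rational(-2238177, 580895)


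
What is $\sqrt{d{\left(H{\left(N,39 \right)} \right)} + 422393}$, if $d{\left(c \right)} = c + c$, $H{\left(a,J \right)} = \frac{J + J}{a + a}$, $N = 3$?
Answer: $\sqrt{422419} \approx 649.94$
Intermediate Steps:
$H{\left(a,J \right)} = \frac{J}{a}$ ($H{\left(a,J \right)} = \frac{2 J}{2 a} = 2 J \frac{1}{2 a} = \frac{J}{a}$)
$d{\left(c \right)} = 2 c$
$\sqrt{d{\left(H{\left(N,39 \right)} \right)} + 422393} = \sqrt{2 \cdot \frac{39}{3} + 422393} = \sqrt{2 \cdot 39 \cdot \frac{1}{3} + 422393} = \sqrt{2 \cdot 13 + 422393} = \sqrt{26 + 422393} = \sqrt{422419}$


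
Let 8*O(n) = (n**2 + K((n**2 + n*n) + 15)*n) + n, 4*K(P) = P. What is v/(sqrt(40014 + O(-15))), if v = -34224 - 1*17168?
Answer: -205568*sqrt(2548626)/1274313 ≈ -257.53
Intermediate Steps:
v = -51392 (v = -34224 - 17168 = -51392)
K(P) = P/4
O(n) = n/8 + n**2/8 + n*(15/4 + n**2/2)/8 (O(n) = ((n**2 + (((n**2 + n*n) + 15)/4)*n) + n)/8 = ((n**2 + (((n**2 + n**2) + 15)/4)*n) + n)/8 = ((n**2 + ((2*n**2 + 15)/4)*n) + n)/8 = ((n**2 + ((15 + 2*n**2)/4)*n) + n)/8 = ((n**2 + (15/4 + n**2/2)*n) + n)/8 = ((n**2 + n*(15/4 + n**2/2)) + n)/8 = (n + n**2 + n*(15/4 + n**2/2))/8 = n/8 + n**2/8 + n*(15/4 + n**2/2)/8)
v/(sqrt(40014 + O(-15))) = -51392/sqrt(40014 + (1/32)*(-15)*(19 + 2*(-15)**2 + 4*(-15))) = -51392/sqrt(40014 + (1/32)*(-15)*(19 + 2*225 - 60)) = -51392/sqrt(40014 + (1/32)*(-15)*(19 + 450 - 60)) = -51392/sqrt(40014 + (1/32)*(-15)*409) = -51392/sqrt(40014 - 6135/32) = -51392*4*sqrt(2548626)/1274313 = -205568*sqrt(2548626)/1274313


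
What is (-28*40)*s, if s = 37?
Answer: -41440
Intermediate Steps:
(-28*40)*s = -28*40*37 = -1120*37 = -41440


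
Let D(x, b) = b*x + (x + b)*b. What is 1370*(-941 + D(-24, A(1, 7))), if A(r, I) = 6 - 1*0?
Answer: -1634410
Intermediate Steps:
A(r, I) = 6 (A(r, I) = 6 + 0 = 6)
D(x, b) = b*x + b*(b + x) (D(x, b) = b*x + (b + x)*b = b*x + b*(b + x))
1370*(-941 + D(-24, A(1, 7))) = 1370*(-941 + 6*(6 + 2*(-24))) = 1370*(-941 + 6*(6 - 48)) = 1370*(-941 + 6*(-42)) = 1370*(-941 - 252) = 1370*(-1193) = -1634410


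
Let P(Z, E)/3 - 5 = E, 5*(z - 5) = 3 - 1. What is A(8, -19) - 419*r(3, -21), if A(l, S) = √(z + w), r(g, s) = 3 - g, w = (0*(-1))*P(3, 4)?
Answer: 3*√15/5 ≈ 2.3238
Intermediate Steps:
z = 27/5 (z = 5 + (3 - 1)/5 = 5 + (⅕)*2 = 5 + ⅖ = 27/5 ≈ 5.4000)
P(Z, E) = 15 + 3*E
w = 0 (w = (0*(-1))*(15 + 3*4) = 0*(15 + 12) = 0*27 = 0)
A(l, S) = 3*√15/5 (A(l, S) = √(27/5 + 0) = √(27/5) = 3*√15/5)
A(8, -19) - 419*r(3, -21) = 3*√15/5 - 419*(3 - 1*3) = 3*√15/5 - 419*(3 - 3) = 3*√15/5 - 419*0 = 3*√15/5 + 0 = 3*√15/5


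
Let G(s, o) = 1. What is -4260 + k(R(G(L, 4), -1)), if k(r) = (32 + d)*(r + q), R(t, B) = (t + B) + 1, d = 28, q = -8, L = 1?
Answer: -4680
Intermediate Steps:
R(t, B) = 1 + B + t (R(t, B) = (B + t) + 1 = 1 + B + t)
k(r) = -480 + 60*r (k(r) = (32 + 28)*(r - 8) = 60*(-8 + r) = -480 + 60*r)
-4260 + k(R(G(L, 4), -1)) = -4260 + (-480 + 60*(1 - 1 + 1)) = -4260 + (-480 + 60*1) = -4260 + (-480 + 60) = -4260 - 420 = -4680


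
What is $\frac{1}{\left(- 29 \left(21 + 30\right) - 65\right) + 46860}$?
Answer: $\frac{1}{45316} \approx 2.2067 \cdot 10^{-5}$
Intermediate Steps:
$\frac{1}{\left(- 29 \left(21 + 30\right) - 65\right) + 46860} = \frac{1}{\left(\left(-29\right) 51 - 65\right) + 46860} = \frac{1}{\left(-1479 - 65\right) + 46860} = \frac{1}{-1544 + 46860} = \frac{1}{45316}$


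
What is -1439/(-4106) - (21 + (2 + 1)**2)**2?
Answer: -3693961/4106 ≈ -899.65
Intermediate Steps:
-1439/(-4106) - (21 + (2 + 1)**2)**2 = -1439*(-1/4106) - (21 + 3**2)**2 = 1439/4106 - (21 + 9)**2 = 1439/4106 - 1*30**2 = 1439/4106 - 1*900 = 1439/4106 - 900 = -3693961/4106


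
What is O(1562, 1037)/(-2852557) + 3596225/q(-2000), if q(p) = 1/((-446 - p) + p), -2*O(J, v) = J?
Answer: -4575262811606169/2852557 ≈ -1.6039e+9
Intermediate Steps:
O(J, v) = -J/2
q(p) = -1/446 (q(p) = 1/(-446) = -1/446)
O(1562, 1037)/(-2852557) + 3596225/q(-2000) = -1/2*1562/(-2852557) + 3596225/(-1/446) = -781*(-1/2852557) + 3596225*(-446) = 781/2852557 - 1603916350 = -4575262811606169/2852557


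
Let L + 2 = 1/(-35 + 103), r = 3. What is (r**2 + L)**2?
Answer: 227529/4624 ≈ 49.206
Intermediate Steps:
L = -135/68 (L = -2 + 1/(-35 + 103) = -2 + 1/68 = -135/68 ≈ -1.9853)
(r**2 + L)**2 = (3**2 - 135/68)**2 = (9 - 135/68)**2 = (477/68)**2 = 227529/4624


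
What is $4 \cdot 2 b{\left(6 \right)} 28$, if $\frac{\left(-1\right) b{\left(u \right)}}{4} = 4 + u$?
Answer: $-8960$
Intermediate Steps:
$b{\left(u \right)} = -16 - 4 u$ ($b{\left(u \right)} = - 4 \left(4 + u\right) = -16 - 4 u$)
$4 \cdot 2 b{\left(6 \right)} 28 = 4 \cdot 2 \left(-16 - 24\right) 28 = 8 \left(-16 - 24\right) 28 = 8 \left(-40\right) 28 = \left(-320\right) 28 = -8960$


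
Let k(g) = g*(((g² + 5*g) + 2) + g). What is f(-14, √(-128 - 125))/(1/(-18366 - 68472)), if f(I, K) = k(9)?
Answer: -107071254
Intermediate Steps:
k(g) = g*(2 + g² + 6*g) (k(g) = g*((2 + g² + 5*g) + g) = g*(2 + g² + 6*g))
f(I, K) = 1233 (f(I, K) = 9*(2 + 9² + 6*9) = 9*(2 + 81 + 54) = 9*137 = 1233)
f(-14, √(-128 - 125))/(1/(-18366 - 68472)) = 1233/(1/(-18366 - 68472)) = 1233/(1/(-86838)) = 1233/(-1/86838) = 1233*(-86838) = -107071254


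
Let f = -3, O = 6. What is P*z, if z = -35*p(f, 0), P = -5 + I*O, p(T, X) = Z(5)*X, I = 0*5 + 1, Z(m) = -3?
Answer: 0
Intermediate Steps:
I = 1 (I = 0 + 1 = 1)
p(T, X) = -3*X
P = 1 (P = -5 + 1*6 = -5 + 6 = 1)
z = 0 (z = -(-105)*0 = -35*0 = 0)
P*z = 1*0 = 0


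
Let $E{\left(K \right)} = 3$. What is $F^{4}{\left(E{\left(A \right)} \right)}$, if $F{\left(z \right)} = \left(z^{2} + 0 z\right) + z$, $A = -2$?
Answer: $20736$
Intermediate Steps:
$F{\left(z \right)} = z + z^{2}$ ($F{\left(z \right)} = \left(z^{2} + 0\right) + z = z^{2} + z = z + z^{2}$)
$F^{4}{\left(E{\left(A \right)} \right)} = \left(3 \left(1 + 3\right)\right)^{4} = \left(3 \cdot 4\right)^{4} = 12^{4} = 20736$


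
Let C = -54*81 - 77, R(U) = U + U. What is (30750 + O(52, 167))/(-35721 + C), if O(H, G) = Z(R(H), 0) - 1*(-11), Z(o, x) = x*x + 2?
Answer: -30763/40172 ≈ -0.76578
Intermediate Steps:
R(U) = 2*U
Z(o, x) = 2 + x² (Z(o, x) = x² + 2 = 2 + x²)
O(H, G) = 13 (O(H, G) = (2 + 0²) - 1*(-11) = (2 + 0) + 11 = 2 + 11 = 13)
C = -4451 (C = -4374 - 77 = -4451)
(30750 + O(52, 167))/(-35721 + C) = (30750 + 13)/(-35721 - 4451) = 30763/(-40172) = 30763*(-1/40172) = -30763/40172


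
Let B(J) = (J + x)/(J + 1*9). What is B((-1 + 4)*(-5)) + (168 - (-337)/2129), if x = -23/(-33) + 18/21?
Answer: 251406574/1475397 ≈ 170.40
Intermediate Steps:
x = 359/231 (x = -23*(-1/33) + 18*(1/21) = 23/33 + 6/7 = 359/231 ≈ 1.5541)
B(J) = (359/231 + J)/(9 + J) (B(J) = (J + 359/231)/(J + 1*9) = (359/231 + J)/(J + 9) = (359/231 + J)/(9 + J))
B((-1 + 4)*(-5)) + (168 - (-337)/2129) = (359/231 + (-1 + 4)*(-5))/(9 + (-1 + 4)*(-5)) + (168 - (-337)/2129) = (359/231 + 3*(-5))/(9 + 3*(-5)) + (168 - (-337)/2129) = (359/231 - 15)/(9 - 15) + (168 - 1*(-337/2129)) = -3106/231/(-6) + (168 + 337/2129) = -1/6*(-3106/231) + 358009/2129 = 1553/693 + 358009/2129 = 251406574/1475397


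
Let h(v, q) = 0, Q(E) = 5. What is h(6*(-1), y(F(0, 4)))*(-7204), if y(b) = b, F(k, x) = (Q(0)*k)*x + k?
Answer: 0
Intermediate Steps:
F(k, x) = k + 5*k*x (F(k, x) = (5*k)*x + k = 5*k*x + k = k + 5*k*x)
h(6*(-1), y(F(0, 4)))*(-7204) = 0*(-7204) = 0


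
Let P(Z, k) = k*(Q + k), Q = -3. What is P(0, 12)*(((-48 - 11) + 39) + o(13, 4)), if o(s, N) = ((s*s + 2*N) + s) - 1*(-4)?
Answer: 18792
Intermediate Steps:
P(Z, k) = k*(-3 + k)
o(s, N) = 4 + s + s² + 2*N (o(s, N) = ((s² + 2*N) + s) + 4 = (s + s² + 2*N) + 4 = 4 + s + s² + 2*N)
P(0, 12)*(((-48 - 11) + 39) + o(13, 4)) = (12*(-3 + 12))*(((-48 - 11) + 39) + (4 + 13 + 13² + 2*4)) = (12*9)*((-59 + 39) + (4 + 13 + 169 + 8)) = 108*(-20 + 194) = 108*174 = 18792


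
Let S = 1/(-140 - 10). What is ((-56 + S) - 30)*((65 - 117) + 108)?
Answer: -361228/75 ≈ -4816.4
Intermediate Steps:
S = -1/150 (S = 1/(-150) = -1/150 ≈ -0.0066667)
((-56 + S) - 30)*((65 - 117) + 108) = ((-56 - 1/150) - 30)*((65 - 117) + 108) = (-8401/150 - 30)*(-52 + 108) = -12901/150*56 = -361228/75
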